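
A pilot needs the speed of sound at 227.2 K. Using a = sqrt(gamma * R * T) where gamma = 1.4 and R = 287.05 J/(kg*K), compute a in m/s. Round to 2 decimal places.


Step 1: gamma * R * T = 1.4 * 287.05 * 227.2 = 91304.864
Step 2: a = sqrt(91304.864) = 302.17 m/s

302.17


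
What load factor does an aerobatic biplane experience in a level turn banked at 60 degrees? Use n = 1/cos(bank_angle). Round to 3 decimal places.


Step 1: Convert 60 degrees to radians = 1.047198
Step 2: cos(60 deg) = 0.5
Step 3: n = 1 / 0.5 = 2.000

2.000


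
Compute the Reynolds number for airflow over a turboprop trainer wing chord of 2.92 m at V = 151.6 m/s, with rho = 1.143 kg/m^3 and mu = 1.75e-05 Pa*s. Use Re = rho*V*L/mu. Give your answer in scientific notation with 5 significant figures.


Step 1: Numerator = rho * V * L = 1.143 * 151.6 * 2.92 = 505.974096
Step 2: Re = 505.974096 / 1.75e-05
Step 3: Re = 2.8913e+07

2.8913e+07


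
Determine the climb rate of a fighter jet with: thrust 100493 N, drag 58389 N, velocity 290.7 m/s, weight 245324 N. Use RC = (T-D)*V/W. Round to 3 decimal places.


Step 1: Excess thrust = T - D = 100493 - 58389 = 42104 N
Step 2: Excess power = 42104 * 290.7 = 12239632.8 W
Step 3: RC = 12239632.8 / 245324 = 49.892 m/s

49.892


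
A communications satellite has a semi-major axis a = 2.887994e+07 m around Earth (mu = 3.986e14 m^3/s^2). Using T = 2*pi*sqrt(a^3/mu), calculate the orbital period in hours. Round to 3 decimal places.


Step 1: a^3 / mu = 2.408734e+22 / 3.986e14 = 6.042986e+07
Step 2: sqrt(6.042986e+07) = 7773.6643 s
Step 3: T = 2*pi * 7773.6643 = 48843.37 s
Step 4: T in hours = 48843.37 / 3600 = 13.568 hours

13.568


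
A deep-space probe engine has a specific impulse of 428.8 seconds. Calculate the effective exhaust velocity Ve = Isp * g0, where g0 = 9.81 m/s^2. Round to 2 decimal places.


Step 1: Ve = Isp * g0 = 428.8 * 9.81
Step 2: Ve = 4206.53 m/s

4206.53


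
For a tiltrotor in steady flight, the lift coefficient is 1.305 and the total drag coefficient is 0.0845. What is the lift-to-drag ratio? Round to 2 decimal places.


Step 1: L/D = CL / CD = 1.305 / 0.0845
Step 2: L/D = 15.44

15.44


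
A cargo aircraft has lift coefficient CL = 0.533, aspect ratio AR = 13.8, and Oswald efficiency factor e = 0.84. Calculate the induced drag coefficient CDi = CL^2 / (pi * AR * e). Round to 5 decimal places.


Step 1: CL^2 = 0.533^2 = 0.284089
Step 2: pi * AR * e = 3.14159 * 13.8 * 0.84 = 36.417342
Step 3: CDi = 0.284089 / 36.417342 = 0.00780

0.00780


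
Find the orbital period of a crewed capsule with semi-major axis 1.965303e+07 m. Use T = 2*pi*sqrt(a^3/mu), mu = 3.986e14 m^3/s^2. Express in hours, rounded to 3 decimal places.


Step 1: a^3 / mu = 7.590818e+21 / 3.986e14 = 1.904370e+07
Step 2: sqrt(1.904370e+07) = 4363.9084 s
Step 3: T = 2*pi * 4363.9084 = 27419.25 s
Step 4: T in hours = 27419.25 / 3600 = 7.616 hours

7.616


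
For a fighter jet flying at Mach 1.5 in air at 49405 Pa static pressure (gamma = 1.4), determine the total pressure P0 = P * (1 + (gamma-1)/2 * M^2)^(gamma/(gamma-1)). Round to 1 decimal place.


Step 1: (gamma-1)/2 * M^2 = 0.2 * 2.25 = 0.45
Step 2: 1 + 0.45 = 1.45
Step 3: Exponent gamma/(gamma-1) = 3.5
Step 4: P0 = 49405 * 1.45^3.5 = 181367.3 Pa

181367.3


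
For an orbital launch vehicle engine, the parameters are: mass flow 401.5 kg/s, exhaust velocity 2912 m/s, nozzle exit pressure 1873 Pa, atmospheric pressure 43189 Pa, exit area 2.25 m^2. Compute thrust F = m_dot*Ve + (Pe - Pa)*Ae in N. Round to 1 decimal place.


Step 1: Momentum thrust = m_dot * Ve = 401.5 * 2912 = 1169168.0 N
Step 2: Pressure thrust = (Pe - Pa) * Ae = (1873 - 43189) * 2.25 = -92961.00 N
Step 3: Total thrust F = 1169168.0 + -92961.00 = 1076207.0 N

1076207.0


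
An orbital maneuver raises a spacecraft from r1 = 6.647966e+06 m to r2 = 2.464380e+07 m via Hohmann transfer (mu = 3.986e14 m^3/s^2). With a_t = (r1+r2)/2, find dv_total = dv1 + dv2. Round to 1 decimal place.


Step 1: Transfer semi-major axis a_t = (6.647966e+06 + 2.464380e+07) / 2 = 1.564588e+07 m
Step 2: v1 (circular at r1) = sqrt(mu/r1) = 7743.27 m/s
Step 3: v_t1 = sqrt(mu*(2/r1 - 1/a_t)) = 9718.03 m/s
Step 4: dv1 = |9718.03 - 7743.27| = 1974.76 m/s
Step 5: v2 (circular at r2) = 4021.75 m/s, v_t2 = 2621.56 m/s
Step 6: dv2 = |4021.75 - 2621.56| = 1400.19 m/s
Step 7: Total delta-v = 1974.76 + 1400.19 = 3374.9 m/s

3374.9


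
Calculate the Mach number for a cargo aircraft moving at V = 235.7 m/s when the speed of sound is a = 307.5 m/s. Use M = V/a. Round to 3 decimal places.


Step 1: M = V / a = 235.7 / 307.5
Step 2: M = 0.767

0.767


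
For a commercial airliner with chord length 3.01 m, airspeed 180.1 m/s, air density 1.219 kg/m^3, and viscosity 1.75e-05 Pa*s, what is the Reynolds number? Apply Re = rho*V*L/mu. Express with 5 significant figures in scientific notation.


Step 1: Numerator = rho * V * L = 1.219 * 180.1 * 3.01 = 660.821119
Step 2: Re = 660.821119 / 1.75e-05
Step 3: Re = 3.7761e+07

3.7761e+07


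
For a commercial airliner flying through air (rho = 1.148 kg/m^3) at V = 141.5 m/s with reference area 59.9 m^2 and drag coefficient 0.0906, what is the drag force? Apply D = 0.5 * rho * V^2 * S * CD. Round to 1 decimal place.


Step 1: Dynamic pressure q = 0.5 * 1.148 * 141.5^2 = 11492.7715 Pa
Step 2: Drag D = q * S * CD = 11492.7715 * 59.9 * 0.0906
Step 3: D = 62370.6 N

62370.6


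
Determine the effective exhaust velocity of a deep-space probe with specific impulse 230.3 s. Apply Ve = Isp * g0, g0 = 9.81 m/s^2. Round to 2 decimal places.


Step 1: Ve = Isp * g0 = 230.3 * 9.81
Step 2: Ve = 2259.24 m/s

2259.24


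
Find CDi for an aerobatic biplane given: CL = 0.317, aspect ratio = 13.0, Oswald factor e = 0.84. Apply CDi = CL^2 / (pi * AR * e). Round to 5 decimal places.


Step 1: CL^2 = 0.317^2 = 0.100489
Step 2: pi * AR * e = 3.14159 * 13.0 * 0.84 = 34.306192
Step 3: CDi = 0.100489 / 34.306192 = 0.00293

0.00293


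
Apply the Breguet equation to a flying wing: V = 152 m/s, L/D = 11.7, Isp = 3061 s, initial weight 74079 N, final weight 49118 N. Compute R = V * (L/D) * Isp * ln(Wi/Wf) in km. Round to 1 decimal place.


Step 1: Coefficient = V * (L/D) * Isp = 152 * 11.7 * 3061 = 5443682.4 m
Step 2: Wi/Wf = 74079 / 49118 = 1.508184
Step 3: ln(1.508184) = 0.410907
Step 4: R = 5443682.4 * 0.410907 = 2236844.6 m = 2236.8 km

2236.8


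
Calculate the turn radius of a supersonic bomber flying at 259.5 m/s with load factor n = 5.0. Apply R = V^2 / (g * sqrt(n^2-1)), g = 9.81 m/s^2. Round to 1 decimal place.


Step 1: V^2 = 259.5^2 = 67340.25
Step 2: n^2 - 1 = 5.0^2 - 1 = 24.0
Step 3: sqrt(24.0) = 4.898979
Step 4: R = 67340.25 / (9.81 * 4.898979) = 1401.2 m

1401.2


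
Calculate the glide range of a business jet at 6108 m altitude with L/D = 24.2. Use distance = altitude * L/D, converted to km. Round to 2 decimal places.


Step 1: Glide distance = altitude * L/D = 6108 * 24.2 = 147813.6 m
Step 2: Convert to km: 147813.6 / 1000 = 147.81 km

147.81


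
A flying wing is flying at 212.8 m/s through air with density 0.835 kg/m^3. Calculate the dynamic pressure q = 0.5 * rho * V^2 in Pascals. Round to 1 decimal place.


Step 1: V^2 = 212.8^2 = 45283.84
Step 2: q = 0.5 * 0.835 * 45283.84
Step 3: q = 18906.0 Pa

18906.0


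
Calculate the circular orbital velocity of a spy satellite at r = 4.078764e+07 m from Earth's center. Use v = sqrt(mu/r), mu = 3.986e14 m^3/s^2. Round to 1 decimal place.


Step 1: mu / r = 3.986e14 / 4.078764e+07 = 9772568.3565
Step 2: v = sqrt(9772568.3565) = 3126.1 m/s

3126.1


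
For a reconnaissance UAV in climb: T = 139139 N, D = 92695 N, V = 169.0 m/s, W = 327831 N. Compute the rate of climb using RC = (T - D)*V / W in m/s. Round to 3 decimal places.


Step 1: Excess thrust = T - D = 139139 - 92695 = 46444 N
Step 2: Excess power = 46444 * 169.0 = 7849036.0 W
Step 3: RC = 7849036.0 / 327831 = 23.942 m/s

23.942


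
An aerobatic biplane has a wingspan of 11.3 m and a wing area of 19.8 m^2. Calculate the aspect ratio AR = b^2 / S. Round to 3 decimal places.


Step 1: b^2 = 11.3^2 = 127.69
Step 2: AR = 127.69 / 19.8 = 6.449

6.449


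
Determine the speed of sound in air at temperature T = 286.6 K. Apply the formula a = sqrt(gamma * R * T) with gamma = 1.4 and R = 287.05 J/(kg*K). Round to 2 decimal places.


Step 1: gamma * R * T = 1.4 * 287.05 * 286.6 = 115175.942
Step 2: a = sqrt(115175.942) = 339.38 m/s

339.38


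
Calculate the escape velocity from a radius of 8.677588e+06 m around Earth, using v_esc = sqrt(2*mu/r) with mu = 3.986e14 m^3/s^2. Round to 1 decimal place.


Step 1: 2*mu/r = 2 * 3.986e14 / 8.677588e+06 = 91868846.5044
Step 2: v_esc = sqrt(91868846.5044) = 9584.8 m/s

9584.8


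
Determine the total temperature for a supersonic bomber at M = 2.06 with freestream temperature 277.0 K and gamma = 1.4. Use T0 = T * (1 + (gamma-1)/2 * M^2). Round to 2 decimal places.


Step 1: (gamma-1)/2 = 0.2
Step 2: M^2 = 4.2436
Step 3: 1 + 0.2 * 4.2436 = 1.84872
Step 4: T0 = 277.0 * 1.84872 = 512.10 K

512.10


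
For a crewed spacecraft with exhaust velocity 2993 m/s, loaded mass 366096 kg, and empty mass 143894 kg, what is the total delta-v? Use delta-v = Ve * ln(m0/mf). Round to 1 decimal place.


Step 1: Mass ratio m0/mf = 366096 / 143894 = 2.544206
Step 2: ln(2.544206) = 0.933819
Step 3: delta-v = 2993 * 0.933819 = 2794.9 m/s

2794.9


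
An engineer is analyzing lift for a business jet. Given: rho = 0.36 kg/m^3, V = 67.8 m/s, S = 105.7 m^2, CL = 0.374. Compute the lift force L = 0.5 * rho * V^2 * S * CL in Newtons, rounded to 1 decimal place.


Step 1: Calculate dynamic pressure q = 0.5 * 0.36 * 67.8^2 = 0.5 * 0.36 * 4596.84 = 827.4312 Pa
Step 2: Multiply by wing area and lift coefficient: L = 827.4312 * 105.7 * 0.374
Step 3: L = 87459.4778 * 0.374 = 32709.8 N

32709.8


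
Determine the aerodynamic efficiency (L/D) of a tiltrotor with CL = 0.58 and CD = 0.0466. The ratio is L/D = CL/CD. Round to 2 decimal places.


Step 1: L/D = CL / CD = 0.58 / 0.0466
Step 2: L/D = 12.45

12.45


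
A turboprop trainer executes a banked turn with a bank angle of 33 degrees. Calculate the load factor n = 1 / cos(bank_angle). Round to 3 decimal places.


Step 1: Convert 33 degrees to radians = 0.575959
Step 2: cos(33 deg) = 0.838671
Step 3: n = 1 / 0.838671 = 1.192

1.192


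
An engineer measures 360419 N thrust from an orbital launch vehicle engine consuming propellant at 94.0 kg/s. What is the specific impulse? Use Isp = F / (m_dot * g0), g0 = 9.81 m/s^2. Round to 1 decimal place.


Step 1: m_dot * g0 = 94.0 * 9.81 = 922.14
Step 2: Isp = 360419 / 922.14 = 390.9 s

390.9


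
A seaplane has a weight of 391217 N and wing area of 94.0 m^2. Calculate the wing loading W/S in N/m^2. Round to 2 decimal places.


Step 1: Wing loading = W / S = 391217 / 94.0
Step 2: Wing loading = 4161.88 N/m^2

4161.88


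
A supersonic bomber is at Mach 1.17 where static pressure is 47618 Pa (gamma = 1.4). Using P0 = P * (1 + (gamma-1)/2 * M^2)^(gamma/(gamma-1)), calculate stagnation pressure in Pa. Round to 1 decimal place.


Step 1: (gamma-1)/2 * M^2 = 0.2 * 1.3689 = 0.27378
Step 2: 1 + 0.27378 = 1.27378
Step 3: Exponent gamma/(gamma-1) = 3.5
Step 4: P0 = 47618 * 1.27378^3.5 = 111071.2 Pa

111071.2


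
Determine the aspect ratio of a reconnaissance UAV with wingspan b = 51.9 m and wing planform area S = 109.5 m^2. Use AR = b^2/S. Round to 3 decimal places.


Step 1: b^2 = 51.9^2 = 2693.61
Step 2: AR = 2693.61 / 109.5 = 24.599

24.599


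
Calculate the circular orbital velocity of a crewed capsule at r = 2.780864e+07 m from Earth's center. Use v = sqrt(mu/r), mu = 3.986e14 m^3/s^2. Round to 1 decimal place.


Step 1: mu / r = 3.986e14 / 2.780864e+07 = 14333674.714
Step 2: v = sqrt(14333674.714) = 3786.0 m/s

3786.0


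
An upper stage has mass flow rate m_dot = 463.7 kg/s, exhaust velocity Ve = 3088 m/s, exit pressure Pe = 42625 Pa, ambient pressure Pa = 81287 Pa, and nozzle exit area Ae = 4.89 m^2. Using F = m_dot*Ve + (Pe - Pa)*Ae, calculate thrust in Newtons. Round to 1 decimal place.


Step 1: Momentum thrust = m_dot * Ve = 463.7 * 3088 = 1431905.6 N
Step 2: Pressure thrust = (Pe - Pa) * Ae = (42625 - 81287) * 4.89 = -189057.18 N
Step 3: Total thrust F = 1431905.6 + -189057.18 = 1242848.4 N

1242848.4


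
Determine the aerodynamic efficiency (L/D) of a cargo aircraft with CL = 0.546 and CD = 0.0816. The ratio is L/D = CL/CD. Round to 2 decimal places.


Step 1: L/D = CL / CD = 0.546 / 0.0816
Step 2: L/D = 6.69

6.69


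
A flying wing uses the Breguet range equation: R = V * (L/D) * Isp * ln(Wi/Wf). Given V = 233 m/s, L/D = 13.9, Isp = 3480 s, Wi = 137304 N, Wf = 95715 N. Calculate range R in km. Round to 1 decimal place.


Step 1: Coefficient = V * (L/D) * Isp = 233 * 13.9 * 3480 = 11270676.0 m
Step 2: Wi/Wf = 137304 / 95715 = 1.434509
Step 3: ln(1.434509) = 0.360822
Step 4: R = 11270676.0 * 0.360822 = 4066712.6 m = 4066.7 km

4066.7


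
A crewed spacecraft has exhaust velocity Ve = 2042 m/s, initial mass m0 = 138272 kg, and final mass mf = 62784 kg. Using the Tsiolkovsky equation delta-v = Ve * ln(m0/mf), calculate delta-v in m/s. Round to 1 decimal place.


Step 1: Mass ratio m0/mf = 138272 / 62784 = 2.202345
Step 2: ln(2.202345) = 0.789522
Step 3: delta-v = 2042 * 0.789522 = 1612.2 m/s

1612.2


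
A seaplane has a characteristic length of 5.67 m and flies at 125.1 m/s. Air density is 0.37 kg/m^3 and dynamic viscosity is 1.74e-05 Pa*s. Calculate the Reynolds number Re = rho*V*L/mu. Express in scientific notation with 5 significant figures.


Step 1: Numerator = rho * V * L = 0.37 * 125.1 * 5.67 = 262.44729
Step 2: Re = 262.44729 / 1.74e-05
Step 3: Re = 1.5083e+07

1.5083e+07


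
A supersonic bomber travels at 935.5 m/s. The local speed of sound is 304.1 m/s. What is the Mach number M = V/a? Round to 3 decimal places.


Step 1: M = V / a = 935.5 / 304.1
Step 2: M = 3.076

3.076


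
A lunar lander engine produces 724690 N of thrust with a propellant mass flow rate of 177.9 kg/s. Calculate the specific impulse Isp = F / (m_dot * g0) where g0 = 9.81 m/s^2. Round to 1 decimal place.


Step 1: m_dot * g0 = 177.9 * 9.81 = 1745.2
Step 2: Isp = 724690 / 1745.2 = 415.2 s

415.2


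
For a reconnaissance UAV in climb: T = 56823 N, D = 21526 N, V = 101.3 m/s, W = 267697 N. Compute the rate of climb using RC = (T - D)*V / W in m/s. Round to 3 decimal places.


Step 1: Excess thrust = T - D = 56823 - 21526 = 35297 N
Step 2: Excess power = 35297 * 101.3 = 3575586.1 W
Step 3: RC = 3575586.1 / 267697 = 13.357 m/s

13.357


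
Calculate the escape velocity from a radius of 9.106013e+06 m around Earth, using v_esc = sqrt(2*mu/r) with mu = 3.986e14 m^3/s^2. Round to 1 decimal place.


Step 1: 2*mu/r = 2 * 3.986e14 / 9.106013e+06 = 87546547.5395
Step 2: v_esc = sqrt(87546547.5395) = 9356.6 m/s

9356.6


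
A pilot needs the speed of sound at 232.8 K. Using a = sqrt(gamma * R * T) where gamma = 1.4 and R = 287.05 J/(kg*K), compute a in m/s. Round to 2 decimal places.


Step 1: gamma * R * T = 1.4 * 287.05 * 232.8 = 93555.336
Step 2: a = sqrt(93555.336) = 305.87 m/s

305.87


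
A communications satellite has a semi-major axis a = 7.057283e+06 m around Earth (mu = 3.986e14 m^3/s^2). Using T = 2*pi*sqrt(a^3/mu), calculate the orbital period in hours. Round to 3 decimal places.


Step 1: a^3 / mu = 3.514897e+20 / 3.986e14 = 8.818106e+05
Step 2: sqrt(8.818106e+05) = 939.0477 s
Step 3: T = 2*pi * 939.0477 = 5900.21 s
Step 4: T in hours = 5900.21 / 3600 = 1.639 hours

1.639


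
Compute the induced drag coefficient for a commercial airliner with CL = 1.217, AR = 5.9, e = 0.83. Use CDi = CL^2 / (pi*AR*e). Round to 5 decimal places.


Step 1: CL^2 = 1.217^2 = 1.481089
Step 2: pi * AR * e = 3.14159 * 5.9 * 0.83 = 15.384379
Step 3: CDi = 1.481089 / 15.384379 = 0.09627

0.09627


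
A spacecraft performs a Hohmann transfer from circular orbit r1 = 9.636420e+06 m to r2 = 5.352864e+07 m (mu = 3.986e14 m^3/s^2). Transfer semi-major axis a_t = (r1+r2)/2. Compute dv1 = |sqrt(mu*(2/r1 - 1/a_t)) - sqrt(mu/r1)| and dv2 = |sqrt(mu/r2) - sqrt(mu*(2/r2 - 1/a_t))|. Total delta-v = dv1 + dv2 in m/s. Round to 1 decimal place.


Step 1: Transfer semi-major axis a_t = (9.636420e+06 + 5.352864e+07) / 2 = 3.158253e+07 m
Step 2: v1 (circular at r1) = sqrt(mu/r1) = 6431.48 m/s
Step 3: v_t1 = sqrt(mu*(2/r1 - 1/a_t)) = 8372.99 m/s
Step 4: dv1 = |8372.99 - 6431.48| = 1941.51 m/s
Step 5: v2 (circular at r2) = 2728.82 m/s, v_t2 = 1507.34 m/s
Step 6: dv2 = |2728.82 - 1507.34| = 1221.49 m/s
Step 7: Total delta-v = 1941.51 + 1221.49 = 3163.0 m/s

3163.0


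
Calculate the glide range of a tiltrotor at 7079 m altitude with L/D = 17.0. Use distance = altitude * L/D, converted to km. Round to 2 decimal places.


Step 1: Glide distance = altitude * L/D = 7079 * 17.0 = 120343.0 m
Step 2: Convert to km: 120343.0 / 1000 = 120.34 km

120.34


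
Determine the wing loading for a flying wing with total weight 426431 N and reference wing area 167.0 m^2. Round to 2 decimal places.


Step 1: Wing loading = W / S = 426431 / 167.0
Step 2: Wing loading = 2553.48 N/m^2

2553.48


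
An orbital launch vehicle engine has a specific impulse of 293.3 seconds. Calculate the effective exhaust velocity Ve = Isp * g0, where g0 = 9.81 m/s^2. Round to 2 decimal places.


Step 1: Ve = Isp * g0 = 293.3 * 9.81
Step 2: Ve = 2877.27 m/s

2877.27


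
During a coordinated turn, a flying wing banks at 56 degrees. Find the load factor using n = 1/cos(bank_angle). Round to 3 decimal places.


Step 1: Convert 56 degrees to radians = 0.977384
Step 2: cos(56 deg) = 0.559193
Step 3: n = 1 / 0.559193 = 1.788

1.788


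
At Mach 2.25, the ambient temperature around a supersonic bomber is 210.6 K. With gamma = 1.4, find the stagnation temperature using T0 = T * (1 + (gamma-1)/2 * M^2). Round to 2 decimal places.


Step 1: (gamma-1)/2 = 0.2
Step 2: M^2 = 5.0625
Step 3: 1 + 0.2 * 5.0625 = 2.0125
Step 4: T0 = 210.6 * 2.0125 = 423.83 K

423.83


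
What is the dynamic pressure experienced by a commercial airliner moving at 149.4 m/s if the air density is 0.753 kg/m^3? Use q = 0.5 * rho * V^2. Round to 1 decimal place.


Step 1: V^2 = 149.4^2 = 22320.36
Step 2: q = 0.5 * 0.753 * 22320.36
Step 3: q = 8403.6 Pa

8403.6


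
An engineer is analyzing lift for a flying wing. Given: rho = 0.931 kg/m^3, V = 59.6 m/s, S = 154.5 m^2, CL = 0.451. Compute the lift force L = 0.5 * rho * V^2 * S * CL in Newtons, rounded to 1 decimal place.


Step 1: Calculate dynamic pressure q = 0.5 * 0.931 * 59.6^2 = 0.5 * 0.931 * 3552.16 = 1653.5305 Pa
Step 2: Multiply by wing area and lift coefficient: L = 1653.5305 * 154.5 * 0.451
Step 3: L = 255470.4592 * 0.451 = 115217.2 N

115217.2


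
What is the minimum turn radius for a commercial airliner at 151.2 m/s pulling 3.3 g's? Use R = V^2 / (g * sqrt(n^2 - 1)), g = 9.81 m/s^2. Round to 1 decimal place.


Step 1: V^2 = 151.2^2 = 22861.44
Step 2: n^2 - 1 = 3.3^2 - 1 = 9.89
Step 3: sqrt(9.89) = 3.144837
Step 4: R = 22861.44 / (9.81 * 3.144837) = 741.0 m

741.0


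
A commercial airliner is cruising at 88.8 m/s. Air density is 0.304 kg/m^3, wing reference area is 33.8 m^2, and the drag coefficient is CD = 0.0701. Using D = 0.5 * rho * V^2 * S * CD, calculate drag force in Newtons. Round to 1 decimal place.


Step 1: Dynamic pressure q = 0.5 * 0.304 * 88.8^2 = 1198.5869 Pa
Step 2: Drag D = q * S * CD = 1198.5869 * 33.8 * 0.0701
Step 3: D = 2839.9 N

2839.9


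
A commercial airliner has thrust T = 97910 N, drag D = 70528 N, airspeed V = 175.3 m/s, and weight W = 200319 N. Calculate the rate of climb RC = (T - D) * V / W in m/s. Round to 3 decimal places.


Step 1: Excess thrust = T - D = 97910 - 70528 = 27382 N
Step 2: Excess power = 27382 * 175.3 = 4800064.6 W
Step 3: RC = 4800064.6 / 200319 = 23.962 m/s

23.962


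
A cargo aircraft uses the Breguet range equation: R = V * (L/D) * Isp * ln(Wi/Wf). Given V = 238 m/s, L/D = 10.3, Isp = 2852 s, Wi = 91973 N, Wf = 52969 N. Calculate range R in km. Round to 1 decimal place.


Step 1: Coefficient = V * (L/D) * Isp = 238 * 10.3 * 2852 = 6991392.8 m
Step 2: Wi/Wf = 91973 / 52969 = 1.736355
Step 3: ln(1.736355) = 0.551788
Step 4: R = 6991392.8 * 0.551788 = 3857768.2 m = 3857.8 km

3857.8


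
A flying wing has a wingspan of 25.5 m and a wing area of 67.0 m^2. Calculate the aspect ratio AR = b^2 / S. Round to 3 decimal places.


Step 1: b^2 = 25.5^2 = 650.25
Step 2: AR = 650.25 / 67.0 = 9.705

9.705


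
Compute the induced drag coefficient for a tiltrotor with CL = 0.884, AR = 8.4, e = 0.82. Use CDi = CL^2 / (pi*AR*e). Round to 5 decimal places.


Step 1: CL^2 = 0.884^2 = 0.781456
Step 2: pi * AR * e = 3.14159 * 8.4 * 0.82 = 21.63929
Step 3: CDi = 0.781456 / 21.63929 = 0.03611

0.03611


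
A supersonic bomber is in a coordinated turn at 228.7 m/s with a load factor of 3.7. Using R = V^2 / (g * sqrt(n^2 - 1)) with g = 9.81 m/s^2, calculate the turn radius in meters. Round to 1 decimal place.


Step 1: V^2 = 228.7^2 = 52303.69
Step 2: n^2 - 1 = 3.7^2 - 1 = 12.69
Step 3: sqrt(12.69) = 3.562303
Step 4: R = 52303.69 / (9.81 * 3.562303) = 1496.7 m

1496.7


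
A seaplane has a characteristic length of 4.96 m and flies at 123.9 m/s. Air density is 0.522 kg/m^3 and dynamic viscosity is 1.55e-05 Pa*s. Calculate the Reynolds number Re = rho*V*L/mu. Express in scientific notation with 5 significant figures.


Step 1: Numerator = rho * V * L = 0.522 * 123.9 * 4.96 = 320.791968
Step 2: Re = 320.791968 / 1.55e-05
Step 3: Re = 2.0696e+07

2.0696e+07


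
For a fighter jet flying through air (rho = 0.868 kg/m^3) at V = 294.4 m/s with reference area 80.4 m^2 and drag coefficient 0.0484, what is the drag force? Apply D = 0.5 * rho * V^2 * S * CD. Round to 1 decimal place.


Step 1: Dynamic pressure q = 0.5 * 0.868 * 294.4^2 = 37615.3702 Pa
Step 2: Drag D = q * S * CD = 37615.3702 * 80.4 * 0.0484
Step 3: D = 146374.9 N

146374.9


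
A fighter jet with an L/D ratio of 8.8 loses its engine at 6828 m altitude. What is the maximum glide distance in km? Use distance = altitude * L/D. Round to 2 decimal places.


Step 1: Glide distance = altitude * L/D = 6828 * 8.8 = 60086.4 m
Step 2: Convert to km: 60086.4 / 1000 = 60.09 km

60.09


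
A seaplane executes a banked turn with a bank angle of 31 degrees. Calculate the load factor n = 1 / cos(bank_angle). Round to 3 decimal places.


Step 1: Convert 31 degrees to radians = 0.541052
Step 2: cos(31 deg) = 0.857167
Step 3: n = 1 / 0.857167 = 1.167

1.167


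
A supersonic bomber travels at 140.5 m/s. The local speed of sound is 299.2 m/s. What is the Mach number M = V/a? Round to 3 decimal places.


Step 1: M = V / a = 140.5 / 299.2
Step 2: M = 0.470

0.470


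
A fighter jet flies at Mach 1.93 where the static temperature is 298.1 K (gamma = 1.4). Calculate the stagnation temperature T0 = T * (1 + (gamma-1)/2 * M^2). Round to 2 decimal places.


Step 1: (gamma-1)/2 = 0.2
Step 2: M^2 = 3.7249
Step 3: 1 + 0.2 * 3.7249 = 1.74498
Step 4: T0 = 298.1 * 1.74498 = 520.18 K

520.18


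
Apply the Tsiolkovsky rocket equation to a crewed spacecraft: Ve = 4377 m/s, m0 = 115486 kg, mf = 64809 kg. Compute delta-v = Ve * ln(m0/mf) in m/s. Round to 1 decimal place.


Step 1: Mass ratio m0/mf = 115486 / 64809 = 1.781944
Step 2: ln(1.781944) = 0.577705
Step 3: delta-v = 4377 * 0.577705 = 2528.6 m/s

2528.6


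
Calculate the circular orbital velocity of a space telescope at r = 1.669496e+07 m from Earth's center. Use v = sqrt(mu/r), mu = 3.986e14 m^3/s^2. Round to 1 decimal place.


Step 1: mu / r = 3.986e14 / 1.669496e+07 = 23875469.0038
Step 2: v = sqrt(23875469.0038) = 4886.3 m/s

4886.3


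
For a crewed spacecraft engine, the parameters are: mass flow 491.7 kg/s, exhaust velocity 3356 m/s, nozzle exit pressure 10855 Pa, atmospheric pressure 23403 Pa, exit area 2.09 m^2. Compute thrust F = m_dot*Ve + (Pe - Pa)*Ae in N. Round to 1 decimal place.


Step 1: Momentum thrust = m_dot * Ve = 491.7 * 3356 = 1650145.2 N
Step 2: Pressure thrust = (Pe - Pa) * Ae = (10855 - 23403) * 2.09 = -26225.32 N
Step 3: Total thrust F = 1650145.2 + -26225.32 = 1623919.9 N

1623919.9


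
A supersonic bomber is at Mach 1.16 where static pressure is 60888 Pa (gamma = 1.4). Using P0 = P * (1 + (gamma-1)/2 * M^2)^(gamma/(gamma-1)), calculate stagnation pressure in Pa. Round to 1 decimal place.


Step 1: (gamma-1)/2 * M^2 = 0.2 * 1.3456 = 0.26912
Step 2: 1 + 0.26912 = 1.26912
Step 3: Exponent gamma/(gamma-1) = 3.5
Step 4: P0 = 60888 * 1.26912^3.5 = 140213.9 Pa

140213.9


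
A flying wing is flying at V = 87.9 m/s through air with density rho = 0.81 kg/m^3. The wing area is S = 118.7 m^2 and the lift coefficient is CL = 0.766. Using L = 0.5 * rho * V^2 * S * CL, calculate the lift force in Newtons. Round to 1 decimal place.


Step 1: Calculate dynamic pressure q = 0.5 * 0.81 * 87.9^2 = 0.5 * 0.81 * 7726.41 = 3129.1961 Pa
Step 2: Multiply by wing area and lift coefficient: L = 3129.1961 * 118.7 * 0.766
Step 3: L = 371435.5711 * 0.766 = 284519.6 N

284519.6


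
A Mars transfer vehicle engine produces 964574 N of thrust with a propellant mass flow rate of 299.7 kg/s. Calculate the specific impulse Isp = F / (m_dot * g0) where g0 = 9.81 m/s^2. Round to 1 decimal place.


Step 1: m_dot * g0 = 299.7 * 9.81 = 2940.06
Step 2: Isp = 964574 / 2940.06 = 328.1 s

328.1


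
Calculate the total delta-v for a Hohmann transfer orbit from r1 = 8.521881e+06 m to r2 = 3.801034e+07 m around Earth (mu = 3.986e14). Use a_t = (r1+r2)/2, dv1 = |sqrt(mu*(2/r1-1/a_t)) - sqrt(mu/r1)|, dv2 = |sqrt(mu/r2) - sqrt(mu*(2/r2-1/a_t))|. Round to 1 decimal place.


Step 1: Transfer semi-major axis a_t = (8.521881e+06 + 3.801034e+07) / 2 = 2.326611e+07 m
Step 2: v1 (circular at r1) = sqrt(mu/r1) = 6839.13 m/s
Step 3: v_t1 = sqrt(mu*(2/r1 - 1/a_t)) = 8741.58 m/s
Step 4: dv1 = |8741.58 - 6839.13| = 1902.45 m/s
Step 5: v2 (circular at r2) = 3238.31 m/s, v_t2 = 1959.85 m/s
Step 6: dv2 = |3238.31 - 1959.85| = 1278.45 m/s
Step 7: Total delta-v = 1902.45 + 1278.45 = 3180.9 m/s

3180.9


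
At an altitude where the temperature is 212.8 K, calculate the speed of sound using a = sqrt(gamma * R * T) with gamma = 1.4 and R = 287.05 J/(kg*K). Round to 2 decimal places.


Step 1: gamma * R * T = 1.4 * 287.05 * 212.8 = 85517.936
Step 2: a = sqrt(85517.936) = 292.43 m/s

292.43


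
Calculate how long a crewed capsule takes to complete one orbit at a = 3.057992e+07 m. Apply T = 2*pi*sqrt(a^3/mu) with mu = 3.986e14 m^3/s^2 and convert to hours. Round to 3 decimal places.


Step 1: a^3 / mu = 2.859625e+22 / 3.986e14 = 7.174171e+07
Step 2: sqrt(7.174171e+07) = 8470.048 s
Step 3: T = 2*pi * 8470.048 = 53218.88 s
Step 4: T in hours = 53218.88 / 3600 = 14.783 hours

14.783


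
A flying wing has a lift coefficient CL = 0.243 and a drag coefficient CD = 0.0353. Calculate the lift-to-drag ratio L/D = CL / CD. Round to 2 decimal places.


Step 1: L/D = CL / CD = 0.243 / 0.0353
Step 2: L/D = 6.88

6.88


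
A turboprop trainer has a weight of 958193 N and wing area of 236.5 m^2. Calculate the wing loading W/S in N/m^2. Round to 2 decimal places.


Step 1: Wing loading = W / S = 958193 / 236.5
Step 2: Wing loading = 4051.56 N/m^2

4051.56


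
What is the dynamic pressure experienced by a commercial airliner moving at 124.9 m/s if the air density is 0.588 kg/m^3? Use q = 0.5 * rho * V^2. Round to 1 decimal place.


Step 1: V^2 = 124.9^2 = 15600.01
Step 2: q = 0.5 * 0.588 * 15600.01
Step 3: q = 4586.4 Pa

4586.4


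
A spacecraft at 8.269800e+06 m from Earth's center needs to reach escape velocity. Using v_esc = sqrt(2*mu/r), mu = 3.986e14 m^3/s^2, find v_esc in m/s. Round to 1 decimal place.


Step 1: 2*mu/r = 2 * 3.986e14 / 8.269800e+06 = 96398945.561
Step 2: v_esc = sqrt(96398945.561) = 9818.3 m/s

9818.3


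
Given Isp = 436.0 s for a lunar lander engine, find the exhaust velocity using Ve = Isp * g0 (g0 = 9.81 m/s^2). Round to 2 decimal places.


Step 1: Ve = Isp * g0 = 436.0 * 9.81
Step 2: Ve = 4277.16 m/s

4277.16


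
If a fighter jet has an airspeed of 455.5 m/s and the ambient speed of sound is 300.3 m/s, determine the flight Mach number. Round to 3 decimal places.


Step 1: M = V / a = 455.5 / 300.3
Step 2: M = 1.517

1.517


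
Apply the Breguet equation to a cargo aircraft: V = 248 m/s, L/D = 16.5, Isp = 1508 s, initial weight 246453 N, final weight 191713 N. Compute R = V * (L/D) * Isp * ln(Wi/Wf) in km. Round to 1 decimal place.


Step 1: Coefficient = V * (L/D) * Isp = 248 * 16.5 * 1508 = 6170736.0 m
Step 2: Wi/Wf = 246453 / 191713 = 1.285531
Step 3: ln(1.285531) = 0.251172
Step 4: R = 6170736.0 * 0.251172 = 1549915.1 m = 1549.9 km

1549.9


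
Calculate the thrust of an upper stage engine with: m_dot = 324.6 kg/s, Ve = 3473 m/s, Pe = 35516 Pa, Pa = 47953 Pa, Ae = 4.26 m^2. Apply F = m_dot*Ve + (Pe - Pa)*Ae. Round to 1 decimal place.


Step 1: Momentum thrust = m_dot * Ve = 324.6 * 3473 = 1127335.8 N
Step 2: Pressure thrust = (Pe - Pa) * Ae = (35516 - 47953) * 4.26 = -52981.62 N
Step 3: Total thrust F = 1127335.8 + -52981.62 = 1074354.2 N

1074354.2


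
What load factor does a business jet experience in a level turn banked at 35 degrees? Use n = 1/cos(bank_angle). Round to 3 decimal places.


Step 1: Convert 35 degrees to radians = 0.610865
Step 2: cos(35 deg) = 0.819152
Step 3: n = 1 / 0.819152 = 1.221

1.221


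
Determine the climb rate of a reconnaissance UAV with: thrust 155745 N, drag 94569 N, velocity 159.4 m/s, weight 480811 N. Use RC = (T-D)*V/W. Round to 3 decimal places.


Step 1: Excess thrust = T - D = 155745 - 94569 = 61176 N
Step 2: Excess power = 61176 * 159.4 = 9751454.4 W
Step 3: RC = 9751454.4 / 480811 = 20.281 m/s

20.281


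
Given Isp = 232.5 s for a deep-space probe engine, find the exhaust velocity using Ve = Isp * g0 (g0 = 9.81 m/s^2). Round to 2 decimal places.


Step 1: Ve = Isp * g0 = 232.5 * 9.81
Step 2: Ve = 2280.83 m/s

2280.83


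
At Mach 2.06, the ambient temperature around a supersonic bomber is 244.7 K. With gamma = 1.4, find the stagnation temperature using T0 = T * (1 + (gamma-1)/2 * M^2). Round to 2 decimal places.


Step 1: (gamma-1)/2 = 0.2
Step 2: M^2 = 4.2436
Step 3: 1 + 0.2 * 4.2436 = 1.84872
Step 4: T0 = 244.7 * 1.84872 = 452.38 K

452.38


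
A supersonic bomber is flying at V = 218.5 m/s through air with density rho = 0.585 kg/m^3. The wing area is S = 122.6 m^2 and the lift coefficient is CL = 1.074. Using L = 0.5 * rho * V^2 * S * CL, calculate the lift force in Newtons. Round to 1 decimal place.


Step 1: Calculate dynamic pressure q = 0.5 * 0.585 * 218.5^2 = 0.5 * 0.585 * 47742.25 = 13964.6081 Pa
Step 2: Multiply by wing area and lift coefficient: L = 13964.6081 * 122.6 * 1.074
Step 3: L = 1712060.9561 * 1.074 = 1838753.5 N

1838753.5


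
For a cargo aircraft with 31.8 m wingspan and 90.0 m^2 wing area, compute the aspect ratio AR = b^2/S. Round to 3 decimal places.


Step 1: b^2 = 31.8^2 = 1011.24
Step 2: AR = 1011.24 / 90.0 = 11.236

11.236


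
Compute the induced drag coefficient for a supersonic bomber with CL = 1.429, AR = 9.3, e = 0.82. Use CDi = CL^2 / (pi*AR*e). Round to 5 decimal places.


Step 1: CL^2 = 1.429^2 = 2.042041
Step 2: pi * AR * e = 3.14159 * 9.3 * 0.82 = 23.957786
Step 3: CDi = 2.042041 / 23.957786 = 0.08523

0.08523


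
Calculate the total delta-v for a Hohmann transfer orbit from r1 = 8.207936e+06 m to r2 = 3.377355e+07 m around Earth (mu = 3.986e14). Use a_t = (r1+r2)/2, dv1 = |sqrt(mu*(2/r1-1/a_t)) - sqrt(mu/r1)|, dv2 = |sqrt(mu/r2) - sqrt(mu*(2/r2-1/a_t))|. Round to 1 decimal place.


Step 1: Transfer semi-major axis a_t = (8.207936e+06 + 3.377355e+07) / 2 = 2.099074e+07 m
Step 2: v1 (circular at r1) = sqrt(mu/r1) = 6968.7 m/s
Step 3: v_t1 = sqrt(mu*(2/r1 - 1/a_t)) = 8839.47 m/s
Step 4: dv1 = |8839.47 - 6968.7| = 1870.77 m/s
Step 5: v2 (circular at r2) = 3435.42 m/s, v_t2 = 2148.24 m/s
Step 6: dv2 = |3435.42 - 2148.24| = 1287.18 m/s
Step 7: Total delta-v = 1870.77 + 1287.18 = 3158.0 m/s

3158.0


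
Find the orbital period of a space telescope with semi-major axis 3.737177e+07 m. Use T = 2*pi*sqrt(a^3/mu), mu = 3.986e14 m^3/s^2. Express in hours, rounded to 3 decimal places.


Step 1: a^3 / mu = 5.219525e+22 / 3.986e14 = 1.309464e+08
Step 2: sqrt(1.309464e+08) = 11443.1833 s
Step 3: T = 2*pi * 11443.1833 = 71899.64 s
Step 4: T in hours = 71899.64 / 3600 = 19.972 hours

19.972


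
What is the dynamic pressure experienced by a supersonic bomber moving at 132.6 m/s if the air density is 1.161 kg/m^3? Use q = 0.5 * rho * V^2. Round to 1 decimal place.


Step 1: V^2 = 132.6^2 = 17582.76
Step 2: q = 0.5 * 1.161 * 17582.76
Step 3: q = 10206.8 Pa

10206.8


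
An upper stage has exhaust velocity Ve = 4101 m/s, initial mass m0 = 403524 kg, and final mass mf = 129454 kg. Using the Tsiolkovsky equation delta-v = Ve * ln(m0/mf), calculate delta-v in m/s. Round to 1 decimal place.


Step 1: Mass ratio m0/mf = 403524 / 129454 = 3.117123
Step 2: ln(3.117123) = 1.13691
Step 3: delta-v = 4101 * 1.13691 = 4662.5 m/s

4662.5


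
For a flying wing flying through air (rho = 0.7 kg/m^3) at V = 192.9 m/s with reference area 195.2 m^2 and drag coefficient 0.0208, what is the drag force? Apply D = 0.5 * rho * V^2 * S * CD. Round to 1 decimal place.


Step 1: Dynamic pressure q = 0.5 * 0.7 * 192.9^2 = 13023.6435 Pa
Step 2: Drag D = q * S * CD = 13023.6435 * 195.2 * 0.0208
Step 3: D = 52878.1 N

52878.1


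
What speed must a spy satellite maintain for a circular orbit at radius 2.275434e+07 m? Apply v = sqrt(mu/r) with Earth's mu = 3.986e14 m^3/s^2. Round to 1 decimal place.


Step 1: mu / r = 3.986e14 / 2.275434e+07 = 17517537.3138
Step 2: v = sqrt(17517537.3138) = 4185.4 m/s

4185.4


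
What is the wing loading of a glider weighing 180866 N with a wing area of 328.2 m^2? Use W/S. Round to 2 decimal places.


Step 1: Wing loading = W / S = 180866 / 328.2
Step 2: Wing loading = 551.08 N/m^2

551.08


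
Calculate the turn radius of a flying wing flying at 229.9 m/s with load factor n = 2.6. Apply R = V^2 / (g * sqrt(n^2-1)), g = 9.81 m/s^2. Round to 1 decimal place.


Step 1: V^2 = 229.9^2 = 52854.01
Step 2: n^2 - 1 = 2.6^2 - 1 = 5.76
Step 3: sqrt(5.76) = 2.4
Step 4: R = 52854.01 / (9.81 * 2.4) = 2244.9 m

2244.9


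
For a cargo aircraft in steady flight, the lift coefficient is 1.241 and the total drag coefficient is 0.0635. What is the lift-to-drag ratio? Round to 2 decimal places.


Step 1: L/D = CL / CD = 1.241 / 0.0635
Step 2: L/D = 19.54

19.54


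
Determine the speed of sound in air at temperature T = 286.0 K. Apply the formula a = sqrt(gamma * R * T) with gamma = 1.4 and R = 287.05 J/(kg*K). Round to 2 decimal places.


Step 1: gamma * R * T = 1.4 * 287.05 * 286.0 = 114934.82
Step 2: a = sqrt(114934.82) = 339.02 m/s

339.02


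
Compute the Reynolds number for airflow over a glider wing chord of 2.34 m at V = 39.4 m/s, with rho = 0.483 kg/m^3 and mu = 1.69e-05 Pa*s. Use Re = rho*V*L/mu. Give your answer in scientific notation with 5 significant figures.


Step 1: Numerator = rho * V * L = 0.483 * 39.4 * 2.34 = 44.530668
Step 2: Re = 44.530668 / 1.69e-05
Step 3: Re = 2.6350e+06

2.6350e+06


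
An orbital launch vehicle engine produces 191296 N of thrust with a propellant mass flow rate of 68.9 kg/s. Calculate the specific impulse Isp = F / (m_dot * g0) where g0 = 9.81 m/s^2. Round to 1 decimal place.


Step 1: m_dot * g0 = 68.9 * 9.81 = 675.91
Step 2: Isp = 191296 / 675.91 = 283.0 s

283.0


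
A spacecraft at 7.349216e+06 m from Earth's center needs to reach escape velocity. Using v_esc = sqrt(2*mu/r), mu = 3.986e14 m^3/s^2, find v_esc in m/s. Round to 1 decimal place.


Step 1: 2*mu/r = 2 * 3.986e14 / 7.349216e+06 = 108474155.6106
Step 2: v_esc = sqrt(108474155.6106) = 10415.1 m/s

10415.1


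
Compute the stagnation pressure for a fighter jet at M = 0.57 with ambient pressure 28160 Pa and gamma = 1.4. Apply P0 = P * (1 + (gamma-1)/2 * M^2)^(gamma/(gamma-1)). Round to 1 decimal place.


Step 1: (gamma-1)/2 * M^2 = 0.2 * 0.3249 = 0.06498
Step 2: 1 + 0.06498 = 1.06498
Step 3: Exponent gamma/(gamma-1) = 3.5
Step 4: P0 = 28160 * 1.06498^3.5 = 35101.7 Pa

35101.7


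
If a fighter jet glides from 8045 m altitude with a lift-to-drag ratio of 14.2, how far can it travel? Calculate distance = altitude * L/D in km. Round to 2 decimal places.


Step 1: Glide distance = altitude * L/D = 8045 * 14.2 = 114239.0 m
Step 2: Convert to km: 114239.0 / 1000 = 114.24 km

114.24


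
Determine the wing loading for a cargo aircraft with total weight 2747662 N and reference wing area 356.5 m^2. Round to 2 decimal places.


Step 1: Wing loading = W / S = 2747662 / 356.5
Step 2: Wing loading = 7707.33 N/m^2

7707.33


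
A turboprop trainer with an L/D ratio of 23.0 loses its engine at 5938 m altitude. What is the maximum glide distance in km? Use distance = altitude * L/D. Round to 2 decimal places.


Step 1: Glide distance = altitude * L/D = 5938 * 23.0 = 136574.0 m
Step 2: Convert to km: 136574.0 / 1000 = 136.57 km

136.57


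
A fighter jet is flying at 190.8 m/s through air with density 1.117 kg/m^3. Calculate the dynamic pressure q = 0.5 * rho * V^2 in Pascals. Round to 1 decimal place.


Step 1: V^2 = 190.8^2 = 36404.64
Step 2: q = 0.5 * 1.117 * 36404.64
Step 3: q = 20332.0 Pa

20332.0


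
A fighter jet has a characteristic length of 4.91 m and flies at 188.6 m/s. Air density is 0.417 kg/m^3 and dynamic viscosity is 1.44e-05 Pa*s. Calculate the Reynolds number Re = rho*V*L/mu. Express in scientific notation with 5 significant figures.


Step 1: Numerator = rho * V * L = 0.417 * 188.6 * 4.91 = 386.152842
Step 2: Re = 386.152842 / 1.44e-05
Step 3: Re = 2.6816e+07

2.6816e+07


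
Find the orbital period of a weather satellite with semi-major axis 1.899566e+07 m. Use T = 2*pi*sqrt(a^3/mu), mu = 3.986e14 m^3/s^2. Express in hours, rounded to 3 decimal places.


Step 1: a^3 / mu = 6.854301e+21 / 3.986e14 = 1.719594e+07
Step 2: sqrt(1.719594e+07) = 4146.7985 s
Step 3: T = 2*pi * 4146.7985 = 26055.1 s
Step 4: T in hours = 26055.1 / 3600 = 7.238 hours

7.238


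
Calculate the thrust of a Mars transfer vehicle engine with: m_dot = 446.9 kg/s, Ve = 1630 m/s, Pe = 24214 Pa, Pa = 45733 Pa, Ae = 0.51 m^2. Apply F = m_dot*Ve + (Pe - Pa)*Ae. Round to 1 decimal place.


Step 1: Momentum thrust = m_dot * Ve = 446.9 * 1630 = 728447.0 N
Step 2: Pressure thrust = (Pe - Pa) * Ae = (24214 - 45733) * 0.51 = -10974.69 N
Step 3: Total thrust F = 728447.0 + -10974.69 = 717472.3 N

717472.3


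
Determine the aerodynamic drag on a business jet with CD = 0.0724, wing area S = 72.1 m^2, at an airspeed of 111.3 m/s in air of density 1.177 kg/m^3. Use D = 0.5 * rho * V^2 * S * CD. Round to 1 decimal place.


Step 1: Dynamic pressure q = 0.5 * 1.177 * 111.3^2 = 7290.1556 Pa
Step 2: Drag D = q * S * CD = 7290.1556 * 72.1 * 0.0724
Step 3: D = 38054.9 N

38054.9


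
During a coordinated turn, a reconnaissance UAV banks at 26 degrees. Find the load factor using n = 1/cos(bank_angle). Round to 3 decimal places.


Step 1: Convert 26 degrees to radians = 0.453786
Step 2: cos(26 deg) = 0.898794
Step 3: n = 1 / 0.898794 = 1.113

1.113


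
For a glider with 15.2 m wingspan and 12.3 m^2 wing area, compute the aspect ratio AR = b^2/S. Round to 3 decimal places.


Step 1: b^2 = 15.2^2 = 231.04
Step 2: AR = 231.04 / 12.3 = 18.784

18.784


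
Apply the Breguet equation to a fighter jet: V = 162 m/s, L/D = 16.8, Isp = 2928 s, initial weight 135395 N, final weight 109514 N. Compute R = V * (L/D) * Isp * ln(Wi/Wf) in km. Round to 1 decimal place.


Step 1: Coefficient = V * (L/D) * Isp = 162 * 16.8 * 2928 = 7968844.8 m
Step 2: Wi/Wf = 135395 / 109514 = 1.236326
Step 3: ln(1.236326) = 0.212144
Step 4: R = 7968844.8 * 0.212144 = 1690542.9 m = 1690.5 km

1690.5
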